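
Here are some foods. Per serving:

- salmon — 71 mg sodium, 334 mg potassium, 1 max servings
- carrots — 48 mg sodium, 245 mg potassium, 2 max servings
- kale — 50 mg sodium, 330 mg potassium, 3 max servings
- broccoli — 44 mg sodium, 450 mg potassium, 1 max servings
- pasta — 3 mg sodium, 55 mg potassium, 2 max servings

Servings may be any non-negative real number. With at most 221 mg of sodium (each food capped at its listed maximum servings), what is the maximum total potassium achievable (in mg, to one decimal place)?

1657.2 mg

Potassium per mg sodium: pasta 18.33, broccoli 10.23, kale 6.6, carrots 5.104, salmon 4.704.
Take 2 servings of pasta: uses 6 mg sodium, +110.0 mg potassium (running total 110.0 mg).
Take 1 serving of broccoli: uses 44 mg sodium, +450.0 mg potassium (running total 560.0 mg).
Take 3 servings of kale: uses 150 mg sodium, +990.0 mg potassium (running total 1550.0 mg).
Take 0.4375 servings of carrots: uses 21 mg sodium, +107.2 mg potassium (running total 1657.2 mg).
Greedy by best ratio exhausts the sodium allowance optimally: 1657.2 mg.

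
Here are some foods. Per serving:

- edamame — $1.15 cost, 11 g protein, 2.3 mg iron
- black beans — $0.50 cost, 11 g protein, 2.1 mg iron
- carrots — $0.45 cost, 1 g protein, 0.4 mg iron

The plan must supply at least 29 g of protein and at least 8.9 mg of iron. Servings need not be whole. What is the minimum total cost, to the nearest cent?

$2.12

With two linear requirements the optimum uses one or two foods; enumerate the corners.
edamame only: max(29/11, 8.9/2.3) = 3.87 servings → $4.45.
black beans only: max(29/11, 8.9/2.1) = 4.238 servings → $2.12.
carrots only: max(29/1, 8.9/0.4) = 29 servings → $13.05.
edamame + black beans: the both-tight solution has a negative serving — not a feasible corner.
edamame + carrots with both tight: 1.286 servings and 14.86 servings → $8.16.
black beans + carrots with both tight: 1.174 servings and 16.09 servings → $7.83.
The minimum over all feasible corners is $2.12.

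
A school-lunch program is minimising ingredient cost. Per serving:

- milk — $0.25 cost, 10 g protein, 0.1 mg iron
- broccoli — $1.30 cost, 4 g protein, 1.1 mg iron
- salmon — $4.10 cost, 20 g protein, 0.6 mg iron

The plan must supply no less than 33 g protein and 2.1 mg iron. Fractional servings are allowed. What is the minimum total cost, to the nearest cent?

$2.83

A basic optimal solution has at most two foods positive. Try each food alone and each pair with both targets met exactly.
milk only: max(33/10, 2.1/0.1) = 21 servings → $5.25.
broccoli only: max(33/4, 2.1/1.1) = 8.25 servings → $10.72.
salmon only: max(33/20, 2.1/0.6) = 3.5 servings → $14.35.
milk + broccoli with both tight: 2.632 servings and 1.67 servings → $2.83.
milk + salmon with both targets exact would need a negative amount; discard.
broccoli + salmon with both tight: 1.133 servings and 1.423 servings → $7.31.
Cheapest feasible corner: $2.83.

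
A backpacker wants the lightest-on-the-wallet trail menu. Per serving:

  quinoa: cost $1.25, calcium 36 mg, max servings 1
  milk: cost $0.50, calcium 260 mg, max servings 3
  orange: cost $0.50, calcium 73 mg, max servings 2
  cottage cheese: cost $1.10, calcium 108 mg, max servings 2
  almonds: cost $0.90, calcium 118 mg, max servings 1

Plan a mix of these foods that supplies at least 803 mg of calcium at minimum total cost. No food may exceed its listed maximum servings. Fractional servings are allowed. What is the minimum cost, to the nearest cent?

Cost per mg of calcium: milk $0.0019, orange $0.0068, almonds $0.0076, cottage cheese $0.0102, quinoa $0.0347.
Take 3 servings of milk: +780.0 mg calcium for $1.50 (total $1.50, still need 23.0 mg).
Take 0.3151 servings of orange: +23.0 mg calcium for $0.16 (total $1.66, still need 0.0 mg).
Filling from the cheapest source first is optimal under one linear minimum: $1.66.

$1.66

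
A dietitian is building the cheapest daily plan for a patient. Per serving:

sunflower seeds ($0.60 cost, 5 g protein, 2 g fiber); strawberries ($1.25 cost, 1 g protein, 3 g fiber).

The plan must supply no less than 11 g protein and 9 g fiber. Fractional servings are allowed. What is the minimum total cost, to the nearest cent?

$2.70

A basic optimal solution has at most two foods positive. Try each food alone and each pair with both targets met exactly.
sunflower seeds only: max(11/5, 9/2) = 4.5 servings → $2.70.
strawberries only: max(11/1, 9/3) = 11 servings → $13.75.
sunflower seeds + strawberries with both tight: 1.846 servings and 1.769 servings → $3.32.
So the least-cost plan costs $2.70.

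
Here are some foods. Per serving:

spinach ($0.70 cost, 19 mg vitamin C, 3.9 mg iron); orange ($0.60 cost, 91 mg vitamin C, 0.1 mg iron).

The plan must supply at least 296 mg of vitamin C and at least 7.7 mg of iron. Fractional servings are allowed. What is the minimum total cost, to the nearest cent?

Compare the cost at each extreme point of the feasible region.
spinach only: max(296/19, 7.7/3.9) = 15.58 servings → $10.91.
orange only: max(296/91, 7.7/0.1) = 77 servings → $46.20.
spinach + orange with both tight: 1.901 servings and 2.856 servings → $3.04.
So the least-cost plan costs $3.04.

$3.04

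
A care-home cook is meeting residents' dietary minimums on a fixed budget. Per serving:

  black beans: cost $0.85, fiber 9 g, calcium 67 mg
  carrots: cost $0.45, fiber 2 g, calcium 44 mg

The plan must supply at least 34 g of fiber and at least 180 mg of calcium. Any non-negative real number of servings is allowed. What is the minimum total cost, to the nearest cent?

Two binding constraints pin down two serving amounts, so the optimal mix uses at most two foods. The candidates are each food alone (scaled to the tighter of fiber/calcium) and each pair with both constraints tight.
black beans only: max(34/9, 180/67) = 3.778 servings → $3.21.
carrots only: max(34/2, 180/44) = 17 servings → $7.65.
black beans + carrots with both targets exact would need a negative amount; discard.
Cheapest feasible corner: $3.21.

$3.21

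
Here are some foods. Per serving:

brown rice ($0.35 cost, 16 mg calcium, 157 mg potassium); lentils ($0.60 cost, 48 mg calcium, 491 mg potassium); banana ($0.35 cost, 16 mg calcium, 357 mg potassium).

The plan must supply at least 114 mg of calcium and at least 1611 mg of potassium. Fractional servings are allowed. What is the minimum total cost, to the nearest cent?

$1.77

With two linear requirements the optimum uses one or two foods; enumerate the corners.
brown rice only: max(114/16, 1611/157) = 10.26 servings → $3.59.
lentils only: max(114/48, 1611/491) = 3.281 servings → $1.97.
banana only: max(114/16, 1611/357) = 7.125 servings → $2.49.
brown rice + lentils with both targets exact would need a negative amount; discard.
brown rice + banana with both tight: 4.663 servings and 2.462 servings → $2.49.
lentils + banana with both tight: 1.608 servings and 2.301 servings → $1.77.
So the least-cost plan costs $1.77.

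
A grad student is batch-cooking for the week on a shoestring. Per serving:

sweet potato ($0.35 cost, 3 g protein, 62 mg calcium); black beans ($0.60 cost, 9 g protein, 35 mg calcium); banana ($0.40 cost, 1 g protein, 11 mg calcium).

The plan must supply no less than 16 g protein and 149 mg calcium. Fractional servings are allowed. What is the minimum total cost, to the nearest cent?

Two binding constraints pin down two serving amounts, so the optimal mix uses at most two foods. The candidates are each food alone (scaled to the tighter of protein/calcium) and each pair with both constraints tight.
sweet potato only: max(16/3, 149/62) = 5.333 servings → $1.87.
black beans only: max(16/9, 149/35) = 4.257 servings → $2.55.
banana only: max(16/1, 149/11) = 16 servings → $6.40.
sweet potato + black beans with both tight: 1.724 servings and 1.203 servings → $1.33.
sweet potato + banana with both targets exact would need a negative amount; discard.
black beans + banana with both tight: 0.4219 servings and 12.2 servings → $5.13.
The minimum over all feasible corners is $1.33.

$1.33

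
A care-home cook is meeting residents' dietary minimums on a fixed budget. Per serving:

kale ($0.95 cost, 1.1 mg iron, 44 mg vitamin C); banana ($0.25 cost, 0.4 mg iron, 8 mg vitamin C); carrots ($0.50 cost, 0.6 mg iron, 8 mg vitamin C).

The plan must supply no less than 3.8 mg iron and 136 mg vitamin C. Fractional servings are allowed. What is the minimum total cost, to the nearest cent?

With two linear requirements the optimum uses one or two foods; enumerate the corners.
kale only: max(3.8/1.1, 136/44) = 3.455 servings → $3.28.
banana only: max(3.8/0.4, 136/8) = 17 servings → $4.25.
carrots only: max(3.8/0.6, 136/8) = 17 servings → $8.50.
kale + banana with both tight: 2.727 servings and 2 servings → $3.09.
kale + carrots with both tight: 2.909 servings and 1 serving → $3.26.
banana + carrots with both targets exact would need a negative amount; discard.
So the least-cost plan costs $3.09.

$3.09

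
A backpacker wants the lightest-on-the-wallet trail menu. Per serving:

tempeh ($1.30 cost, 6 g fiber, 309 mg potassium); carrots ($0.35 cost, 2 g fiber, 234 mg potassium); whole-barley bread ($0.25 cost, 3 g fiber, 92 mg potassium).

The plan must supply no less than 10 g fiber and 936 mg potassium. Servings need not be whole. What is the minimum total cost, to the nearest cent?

$1.50

For a min-cost LP with two ≥-constraints, a basic feasible solution has at most two positive variables.
tempeh only: max(10/6, 936/309) = 3.029 servings → $3.94.
carrots only: max(10/2, 936/234) = 5 servings → $1.75.
whole-barley bread only: max(10/3, 936/92) = 10.17 servings → $2.54.
tempeh + carrots with both tight: 0.5954 servings and 3.214 servings → $1.90.
tempeh + whole-barley bread with both targets exact would need a negative amount; discard.
carrots + whole-barley bread with both tight: 3.645 servings and 0.9035 servings → $1.50.
So the least-cost plan costs $1.50.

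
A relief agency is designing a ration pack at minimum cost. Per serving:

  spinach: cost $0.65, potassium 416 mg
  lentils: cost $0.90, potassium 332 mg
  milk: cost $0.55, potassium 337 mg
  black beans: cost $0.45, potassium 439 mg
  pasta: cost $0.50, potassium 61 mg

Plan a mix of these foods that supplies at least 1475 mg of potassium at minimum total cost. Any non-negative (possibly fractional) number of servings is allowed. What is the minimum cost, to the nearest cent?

Cost per mg of potassium: black beans $0.0010, spinach $0.0016, milk $0.0016, lentils $0.0027, pasta $0.0082.
With no serving limits, use only black beans: 1475 mg / 439 mg = 3.36 servings × $0.45 = $1.51.

$1.51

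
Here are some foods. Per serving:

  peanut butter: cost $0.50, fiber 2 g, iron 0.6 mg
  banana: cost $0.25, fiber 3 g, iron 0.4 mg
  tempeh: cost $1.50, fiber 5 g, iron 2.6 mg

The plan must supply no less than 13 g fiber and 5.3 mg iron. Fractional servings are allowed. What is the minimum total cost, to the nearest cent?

$3.08

A basic optimal solution has at most two foods positive. Try each food alone and each pair with both targets met exactly.
peanut butter only: max(13/2, 5.3/0.6) = 8.833 servings → $4.42.
banana only: max(13/3, 5.3/0.4) = 13.25 servings → $3.31.
tempeh only: max(13/5, 5.3/2.6) = 2.6 servings → $3.90.
peanut butter + banana: the both-tight solution has a negative serving — not a feasible corner.
peanut butter + tempeh with both tight: 3.318 servings and 1.273 servings → $3.57.
banana + tempeh with both tight: 1.259 servings and 1.845 servings → $3.08.
So the least-cost plan costs $3.08.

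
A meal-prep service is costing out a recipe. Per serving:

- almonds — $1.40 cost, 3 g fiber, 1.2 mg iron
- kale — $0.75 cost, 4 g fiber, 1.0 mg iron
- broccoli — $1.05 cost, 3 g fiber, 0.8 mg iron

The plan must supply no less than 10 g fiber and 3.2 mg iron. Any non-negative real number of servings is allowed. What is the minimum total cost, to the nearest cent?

almonds only: max(10/3, 3.2/1.2) = 3.333 servings → $4.67.
kale only: max(10/4, 3.2/1.0) = 3.2 servings → $2.40.
broccoli only: max(10/3, 3.2/0.8) = 4 servings → $4.20.
almonds + kale with both tight: 1.556 servings and 1.333 servings → $3.18.
almonds + broccoli with both tight: 1.333 servings and 2 servings → $3.97.
kale + broccoli: intersection lies outside the first quadrant.
So the least-cost plan costs $2.40.

$2.40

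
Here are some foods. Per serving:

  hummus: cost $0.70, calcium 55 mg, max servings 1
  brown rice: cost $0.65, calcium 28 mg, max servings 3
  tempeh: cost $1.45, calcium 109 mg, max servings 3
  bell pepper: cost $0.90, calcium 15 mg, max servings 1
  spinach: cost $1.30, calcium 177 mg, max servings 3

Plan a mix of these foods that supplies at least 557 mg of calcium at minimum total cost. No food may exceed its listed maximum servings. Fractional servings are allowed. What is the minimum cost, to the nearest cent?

Cost per mg of calcium: spinach $0.0073, hummus $0.0127, tempeh $0.0133, brown rice $0.0232, bell pepper $0.0600.
Take 3 servings of spinach: +531.0 mg calcium for $3.90 (total $3.90, still need 26.0 mg).
Take 0.4727 servings of hummus: +26.0 mg calcium for $0.33 (total $4.23, still need 0.0 mg).
Filling from the cheapest source first is optimal under one linear minimum: $4.23.

$4.23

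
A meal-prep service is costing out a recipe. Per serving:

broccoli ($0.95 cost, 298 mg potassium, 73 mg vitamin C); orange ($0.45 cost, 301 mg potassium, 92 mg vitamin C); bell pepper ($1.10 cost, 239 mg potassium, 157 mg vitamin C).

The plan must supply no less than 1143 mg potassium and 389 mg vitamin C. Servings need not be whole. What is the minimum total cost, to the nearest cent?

$1.90

Minimising a linear cost over {potassium ≥ 1143, vitamin C ≥ 389, servings ≥ 0} — the optimum is at a vertex, using one or two foods.
broccoli only: max(1143/298, 389/73) = 5.329 servings → $5.06.
orange only: max(1143/301, 389/92) = 4.228 servings → $1.90.
bell pepper only: max(1143/239, 389/157) = 4.782 servings → $5.26.
broccoli + orange with both targets exact would need a negative amount; discard.
broccoli + bell pepper with both tight: 2.948 servings and 1.107 servings → $4.02.
orange + bell pepper with both tight: 3.422 servings and 0.4722 servings → $2.06.
The minimum over all feasible corners is $1.90.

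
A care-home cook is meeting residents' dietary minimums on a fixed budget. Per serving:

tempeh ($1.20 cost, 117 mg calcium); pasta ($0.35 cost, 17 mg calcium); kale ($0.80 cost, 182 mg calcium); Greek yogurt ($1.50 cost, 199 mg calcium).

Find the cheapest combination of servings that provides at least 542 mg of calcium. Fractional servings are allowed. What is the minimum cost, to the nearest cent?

$2.38

Cost per mg of calcium: kale $0.0044, Greek yogurt $0.0075, tempeh $0.0103, pasta $0.0206.
With no serving limits, use only kale: 542 mg / 182 mg = 2.978 servings × $0.80 = $2.38.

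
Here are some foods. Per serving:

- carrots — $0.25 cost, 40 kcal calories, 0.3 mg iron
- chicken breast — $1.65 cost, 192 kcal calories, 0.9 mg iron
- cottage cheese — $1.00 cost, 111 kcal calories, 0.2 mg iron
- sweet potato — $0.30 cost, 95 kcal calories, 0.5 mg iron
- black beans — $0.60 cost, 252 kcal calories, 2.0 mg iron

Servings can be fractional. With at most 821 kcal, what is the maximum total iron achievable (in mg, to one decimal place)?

Iron per kcal: black beans 0.007937, carrots 0.0075, sweet potato 0.005263, chicken breast 0.004687, cottage cheese 0.001802.
With no serving limits, spend the whole calories allowance on black beans: 821 kcal / 252 kcal × 2.0 mg = 6.5 mg.

6.5 mg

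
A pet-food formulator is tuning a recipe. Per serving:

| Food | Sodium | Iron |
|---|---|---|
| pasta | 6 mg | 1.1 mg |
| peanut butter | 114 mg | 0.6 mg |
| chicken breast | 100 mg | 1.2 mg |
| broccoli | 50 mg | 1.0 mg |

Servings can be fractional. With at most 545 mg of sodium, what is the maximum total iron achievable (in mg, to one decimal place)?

Iron per mg sodium: pasta 0.1833, broccoli 0.02, chicken breast 0.012, peanut butter 0.005263.
With no serving limits, spend the whole sodium allowance on pasta: 545 mg / 6 mg × 1.1 mg = 99.9 mg.

99.9 mg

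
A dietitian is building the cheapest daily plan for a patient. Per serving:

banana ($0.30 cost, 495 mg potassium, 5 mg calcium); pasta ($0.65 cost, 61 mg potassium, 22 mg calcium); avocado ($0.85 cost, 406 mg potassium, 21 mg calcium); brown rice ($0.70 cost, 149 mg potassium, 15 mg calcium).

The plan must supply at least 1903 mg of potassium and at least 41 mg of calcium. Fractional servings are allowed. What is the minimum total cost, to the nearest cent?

Compare the cost at each extreme point of the feasible region.
banana only: max(1903/495, 41/5) = 8.2 servings → $2.46.
pasta only: max(1903/61, 41/22) = 31.2 servings → $20.28.
avocado only: max(1903/406, 41/21) = 4.687 servings → $3.98.
brown rice only: max(1903/149, 41/15) = 12.77 servings → $8.94.
banana + pasta with both tight: 3.719 servings and 1.018 servings → $1.78.
banana + avocado with both tight: 2.787 servings and 1.289 servings → $1.93.
banana + brown rice with both tight: 3.359 servings and 1.614 servings → $2.14.
pasta + avocado: the both-tight solution has a negative serving — not a feasible corner.
pasta + brown rice: intersection lies outside the first quadrant.
avocado + brown rice with both targets exact would need a negative amount; discard.
The minimum over all feasible corners is $1.78.

$1.78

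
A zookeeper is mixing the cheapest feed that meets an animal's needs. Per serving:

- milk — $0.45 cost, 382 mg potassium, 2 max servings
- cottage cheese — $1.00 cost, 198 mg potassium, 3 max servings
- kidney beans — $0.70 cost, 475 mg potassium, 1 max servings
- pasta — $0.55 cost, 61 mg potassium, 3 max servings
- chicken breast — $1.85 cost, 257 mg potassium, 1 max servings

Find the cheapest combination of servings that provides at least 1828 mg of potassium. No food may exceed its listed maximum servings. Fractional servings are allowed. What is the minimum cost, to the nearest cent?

Cost per mg of potassium: milk $0.0012, kidney beans $0.0015, cottage cheese $0.0051, chicken breast $0.0072, pasta $0.0090.
Take 2 servings of milk: +764.0 mg potassium for $0.90 (total $0.90, still need 1064.0 mg).
Take 1 serving of kidney beans: +475.0 mg potassium for $0.70 (total $1.60, still need 589.0 mg).
Take 2.975 servings of cottage cheese: +589.0 mg potassium for $2.97 (total $4.57, still need 0.0 mg).
Greedy by cheapest-per-mg is optimal for a single linear constraint, so the minimum cost is $4.57.

$4.57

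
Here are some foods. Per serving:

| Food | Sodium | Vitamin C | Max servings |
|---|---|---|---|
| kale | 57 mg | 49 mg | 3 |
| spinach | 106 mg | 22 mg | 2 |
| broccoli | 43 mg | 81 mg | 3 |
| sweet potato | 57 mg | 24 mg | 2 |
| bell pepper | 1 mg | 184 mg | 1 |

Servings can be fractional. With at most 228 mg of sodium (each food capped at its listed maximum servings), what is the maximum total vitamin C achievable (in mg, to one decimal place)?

Vitamin C per mg sodium: bell pepper 184, broccoli 1.884, kale 0.8596, sweet potato 0.4211, spinach 0.2075.
Take 1 serving of bell pepper: uses 1 mg sodium, +184.0 mg vitamin C (running total 184.0 mg).
Take 3 servings of broccoli: uses 129 mg sodium, +243.0 mg vitamin C (running total 427.0 mg).
Take 1.719 servings of kale: uses 98 mg sodium, +84.2 mg vitamin C (running total 511.2 mg).
Filling greedily by vitamin C-per-mg sodium is optimal for one linear limit, giving 511.2 mg.

511.2 mg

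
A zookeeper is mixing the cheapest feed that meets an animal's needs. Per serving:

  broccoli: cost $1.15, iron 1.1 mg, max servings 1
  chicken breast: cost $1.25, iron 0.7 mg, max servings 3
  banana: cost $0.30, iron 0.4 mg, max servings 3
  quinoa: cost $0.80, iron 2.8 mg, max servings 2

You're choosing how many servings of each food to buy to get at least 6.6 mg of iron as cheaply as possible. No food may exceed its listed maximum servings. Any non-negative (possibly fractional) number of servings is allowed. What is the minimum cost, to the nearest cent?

$2.35

Cost per mg of iron: quinoa $0.2857, banana $0.7500, broccoli $1.0455, chicken breast $1.7857.
Take 2 servings of quinoa: +5.6 mg iron for $1.60 (total $1.60, still need 1.0 mg).
Take 2.5 servings of banana: +1.0 mg iron for $0.75 (total $2.35, still need 0.0 mg).
Greedy by cheapest-per-mg is optimal for a single linear constraint, so the minimum cost is $2.35.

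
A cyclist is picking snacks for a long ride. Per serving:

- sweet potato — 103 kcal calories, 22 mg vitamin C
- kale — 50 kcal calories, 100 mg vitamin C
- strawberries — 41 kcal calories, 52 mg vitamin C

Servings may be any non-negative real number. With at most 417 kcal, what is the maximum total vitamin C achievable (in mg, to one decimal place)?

Vitamin C per kcal: kale 2, strawberries 1.268, sweet potato 0.2136.
With no serving limits, spend the whole calories allowance on kale: 417 kcal / 50 kcal × 100 mg = 834.0 mg.

834.0 mg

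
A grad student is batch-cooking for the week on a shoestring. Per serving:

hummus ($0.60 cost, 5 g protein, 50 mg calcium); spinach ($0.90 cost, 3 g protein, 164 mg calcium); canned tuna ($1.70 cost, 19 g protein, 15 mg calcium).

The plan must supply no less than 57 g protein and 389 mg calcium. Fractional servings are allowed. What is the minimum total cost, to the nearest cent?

An LP optimum is at a vertex; with two nutrient constraints at most two foods are used. Check each candidate.
hummus only: max(57/5, 389/50) = 11.4 servings → $6.84.
spinach only: max(57/3, 389/164) = 19 servings → $17.10.
canned tuna only: max(57/19, 389/15) = 25.93 servings → $44.09.
hummus + spinach with both targets exact would need a negative amount; discard.
hummus + canned tuna with both tight: 7.47 servings and 1.034 servings → $6.24.
spinach + canned tuna with both tight: 2.128 servings and 2.664 servings → $6.44.
So the least-cost plan costs $6.24.

$6.24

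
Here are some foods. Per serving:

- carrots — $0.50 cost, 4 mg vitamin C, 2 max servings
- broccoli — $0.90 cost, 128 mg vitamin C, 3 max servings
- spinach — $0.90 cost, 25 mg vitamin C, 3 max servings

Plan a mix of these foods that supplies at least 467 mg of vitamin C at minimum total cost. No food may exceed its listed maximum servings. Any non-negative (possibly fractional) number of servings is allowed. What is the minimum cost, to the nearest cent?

Cost per mg of vitamin C: broccoli $0.0070, spinach $0.0360, carrots $0.1250.
Take 3 servings of broccoli: +384.0 mg vitamin C for $2.70 (total $2.70, still need 83.0 mg).
Take 3 servings of spinach: +75.0 mg vitamin C for $2.70 (total $5.40, still need 8.0 mg).
Take 2 servings of carrots: +8.0 mg vitamin C for $1.00 (total $6.40, still need 0.0 mg).
Greedy by cheapest-per-mg is optimal for a single linear constraint, so the minimum cost is $6.40.

$6.40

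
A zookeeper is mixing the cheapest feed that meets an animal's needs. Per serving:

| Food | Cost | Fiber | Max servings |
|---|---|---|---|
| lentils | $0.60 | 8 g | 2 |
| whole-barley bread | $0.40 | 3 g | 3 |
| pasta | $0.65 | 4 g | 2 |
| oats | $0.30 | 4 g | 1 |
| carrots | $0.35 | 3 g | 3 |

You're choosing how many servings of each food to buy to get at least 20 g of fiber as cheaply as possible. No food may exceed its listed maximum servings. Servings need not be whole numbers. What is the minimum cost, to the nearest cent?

Cost per g of fiber: lentils $0.0750, oats $0.0750, carrots $0.1167, whole-barley bread $0.1333, pasta $0.1625.
Take 2 servings of lentils: +16.0 g fiber for $1.20 (total $1.20, still need 4.0 g).
Take 1 serving of oats: +4.0 g fiber for $0.30 (total $1.50, still need 0.0 g).
Greedy by cheapest-per-g is optimal for a single linear constraint, so the minimum cost is $1.50.

$1.50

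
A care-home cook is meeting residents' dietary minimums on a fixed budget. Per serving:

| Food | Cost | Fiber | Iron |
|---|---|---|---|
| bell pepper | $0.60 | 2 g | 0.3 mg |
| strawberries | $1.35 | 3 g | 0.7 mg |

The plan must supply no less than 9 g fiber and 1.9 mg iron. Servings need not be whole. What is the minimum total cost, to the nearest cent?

$3.69

Minimising a linear cost over {fiber ≥ 9, iron ≥ 1.9, servings ≥ 0} — the optimum is at a vertex, using one or two foods.
bell pepper only: max(9/2, 1.9/0.3) = 6.333 servings → $3.80.
strawberries only: max(9/3, 1.9/0.7) = 3 servings → $4.05.
bell pepper + strawberries with both tight: 1.2 servings and 2.2 servings → $3.69.
Cheapest feasible corner: $3.69.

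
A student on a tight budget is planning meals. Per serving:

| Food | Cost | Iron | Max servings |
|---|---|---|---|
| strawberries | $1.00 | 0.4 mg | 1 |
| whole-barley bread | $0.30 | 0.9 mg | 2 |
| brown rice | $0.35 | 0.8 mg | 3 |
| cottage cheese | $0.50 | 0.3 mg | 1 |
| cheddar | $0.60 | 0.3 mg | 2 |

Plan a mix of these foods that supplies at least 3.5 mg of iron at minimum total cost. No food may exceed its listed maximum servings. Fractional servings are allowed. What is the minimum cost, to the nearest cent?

$1.34

Cost per mg of iron: whole-barley bread $0.3333, brown rice $0.4375, cottage cheese $1.6667, cheddar $2.0000, strawberries $2.5000.
Take 2 servings of whole-barley bread: +1.8 mg iron for $0.60 (total $0.60, still need 1.7 mg).
Take 2.125 servings of brown rice: +1.7 mg iron for $0.74 (total $1.34, still need 0.0 mg).
Greedy by cheapest-per-mg is optimal for a single linear constraint, so the minimum cost is $1.34.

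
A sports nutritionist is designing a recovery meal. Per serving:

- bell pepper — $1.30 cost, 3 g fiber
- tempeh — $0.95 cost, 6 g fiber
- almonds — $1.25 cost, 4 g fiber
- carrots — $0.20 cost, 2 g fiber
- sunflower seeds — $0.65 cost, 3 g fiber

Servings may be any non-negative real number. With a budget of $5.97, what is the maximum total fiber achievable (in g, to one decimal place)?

Fiber per dollar: carrots 10, tempeh 6.316, sunflower seeds 4.615, almonds 3.2, bell pepper 2.308.
With no serving limits, spend the whole cost allowance on carrots: $5.97 / $0.20 × 2 g = 59.7 g.

59.7 g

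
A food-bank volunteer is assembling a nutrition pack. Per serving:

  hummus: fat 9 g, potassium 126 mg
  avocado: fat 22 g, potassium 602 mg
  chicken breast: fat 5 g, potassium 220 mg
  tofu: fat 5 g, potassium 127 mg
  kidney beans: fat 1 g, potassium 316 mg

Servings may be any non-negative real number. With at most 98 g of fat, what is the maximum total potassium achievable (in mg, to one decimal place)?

Potassium per g fat: kidney beans 316, chicken breast 44, avocado 27.36, tofu 25.4, hummus 14.
With no serving limits, spend the whole fat allowance on kidney beans: 98 g / 1 g × 316 mg = 30968.0 mg.

30968.0 mg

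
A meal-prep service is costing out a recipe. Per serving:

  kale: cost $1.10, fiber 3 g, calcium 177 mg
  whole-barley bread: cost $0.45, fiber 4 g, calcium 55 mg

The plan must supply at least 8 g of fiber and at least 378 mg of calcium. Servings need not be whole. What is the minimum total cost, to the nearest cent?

$2.41

Compare the cost at each extreme point of the feasible region.
kale only: max(8/3, 378/177) = 2.667 servings → $2.93.
whole-barley bread only: max(8/4, 378/55) = 6.873 servings → $3.09.
kale + whole-barley bread with both tight: 1.974 servings and 0.5193 servings → $2.41.
The minimum over all feasible corners is $2.41.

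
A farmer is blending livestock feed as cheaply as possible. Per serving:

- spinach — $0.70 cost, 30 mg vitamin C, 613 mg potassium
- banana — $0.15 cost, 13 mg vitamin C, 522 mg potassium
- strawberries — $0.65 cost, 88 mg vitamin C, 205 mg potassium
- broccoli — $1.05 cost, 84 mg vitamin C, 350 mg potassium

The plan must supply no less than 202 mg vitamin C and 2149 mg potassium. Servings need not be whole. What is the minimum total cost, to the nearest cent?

For a min-cost LP with two ≥-constraints, a basic feasible solution has at most two positive variables.
spinach only: max(202/30, 2149/613) = 6.733 servings → $4.71.
banana only: max(202/13, 2149/522) = 15.54 servings → $2.33.
strawberries only: max(202/88, 2149/205) = 10.48 servings → $6.81.
broccoli only: max(202/84, 2149/350) = 6.14 servings → $6.45.
spinach + banana with both targets exact would need a negative amount; discard.
spinach + strawberries with both tight: 3.09 servings and 1.242 servings → $2.97.
spinach + broccoli with both tight: 2.679 servings and 1.448 servings → $3.40.
banana + strawberries with both tight: 3.413 servings and 1.791 servings → $1.68.
banana + broccoli with both tight: 2.794 servings and 1.972 servings → $2.49.
strawberries + broccoli: the both-tight solution has a negative serving — not a feasible corner.
The minimum over all feasible corners is $1.68.

$1.68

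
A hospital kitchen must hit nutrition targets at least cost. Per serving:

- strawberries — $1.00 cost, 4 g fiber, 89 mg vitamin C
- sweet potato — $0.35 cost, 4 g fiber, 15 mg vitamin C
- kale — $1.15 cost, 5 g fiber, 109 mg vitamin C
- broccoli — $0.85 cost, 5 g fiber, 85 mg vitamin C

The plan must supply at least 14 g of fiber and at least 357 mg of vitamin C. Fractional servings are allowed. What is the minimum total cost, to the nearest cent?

$3.57

Minimising a linear cost over {fiber ≥ 14, vitamin C ≥ 357, servings ≥ 0} — the optimum is at a vertex, using one or two foods.
strawberries only: max(14/4, 357/89) = 4.011 servings → $4.01.
sweet potato only: max(14/4, 357/15) = 23.8 servings → $8.33.
kale only: max(14/5, 357/109) = 3.275 servings → $3.77.
broccoli only: max(14/5, 357/85) = 4.2 servings → $3.57.
strawberries + sweet potato with both targets exact would need a negative amount; discard.
strawberries + kale: the both-tight solution has a negative serving — not a feasible corner.
strawberries + broccoli: the both-tight solution has a negative serving — not a feasible corner.
sweet potato + kale: the both-tight solution has a negative serving — not a feasible corner.
sweet potato + broccoli with both targets exact would need a negative amount; discard.
kale + broccoli with both targets exact would need a negative amount; discard.
Cheapest feasible corner: $3.57.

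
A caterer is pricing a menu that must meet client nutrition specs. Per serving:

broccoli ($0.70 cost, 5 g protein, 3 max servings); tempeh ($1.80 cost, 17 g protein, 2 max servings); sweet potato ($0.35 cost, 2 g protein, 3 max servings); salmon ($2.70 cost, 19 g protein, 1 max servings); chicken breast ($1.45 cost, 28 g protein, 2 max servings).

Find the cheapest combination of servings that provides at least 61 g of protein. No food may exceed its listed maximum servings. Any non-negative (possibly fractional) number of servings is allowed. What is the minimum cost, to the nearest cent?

$3.43

Cost per g of protein: chicken breast $0.0518, tempeh $0.1059, broccoli $0.1400, salmon $0.1421, sweet potato $0.1750.
Take 2 servings of chicken breast: +56.0 g protein for $2.90 (total $2.90, still need 5.0 g).
Take 0.2941 servings of tempeh: +5.0 g protein for $0.53 (total $3.43, still need 0.0 g).
Greedy by cheapest-per-g is optimal for a single linear constraint, so the minimum cost is $3.43.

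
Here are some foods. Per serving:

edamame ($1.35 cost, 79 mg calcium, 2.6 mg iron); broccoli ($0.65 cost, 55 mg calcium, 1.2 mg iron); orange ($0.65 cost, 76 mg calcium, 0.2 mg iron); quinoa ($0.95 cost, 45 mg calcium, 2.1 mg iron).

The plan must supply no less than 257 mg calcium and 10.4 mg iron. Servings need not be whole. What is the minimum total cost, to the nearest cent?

A basic optimal solution has at most two foods positive. Try each food alone and each pair with both targets met exactly.
edamame only: max(257/79, 10.4/2.6) = 4 servings → $5.40.
broccoli only: max(257/55, 10.4/1.2) = 8.667 servings → $5.63.
orange only: max(257/76, 10.4/0.2) = 52 servings → $33.80.
quinoa only: max(257/45, 10.4/2.1) = 5.711 servings → $5.43.
edamame + broccoli: the both-tight solution has a negative serving — not a feasible corner.
edamame + orange: the both-tight solution has a negative serving — not a feasible corner.
edamame + quinoa with both tight: 1.466 servings and 3.137 servings → $4.96.
broccoli + orange: intersection lies outside the first quadrant.
broccoli + quinoa with both tight: 1.166 servings and 4.286 servings → $4.83.
orange + quinoa with both tight: 0.4761 servings and 4.907 servings → $4.97.
So the least-cost plan costs $4.83.

$4.83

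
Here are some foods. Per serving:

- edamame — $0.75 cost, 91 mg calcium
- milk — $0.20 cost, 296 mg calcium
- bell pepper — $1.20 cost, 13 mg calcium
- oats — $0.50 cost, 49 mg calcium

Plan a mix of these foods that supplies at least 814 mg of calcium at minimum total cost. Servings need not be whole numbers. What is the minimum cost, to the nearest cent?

$0.55

Cost per mg of calcium: milk $0.0007, edamame $0.0082, oats $0.0102, bell pepper $0.0923.
With no serving limits, use only milk: 814 mg / 296 mg = 2.75 servings × $0.20 = $0.55.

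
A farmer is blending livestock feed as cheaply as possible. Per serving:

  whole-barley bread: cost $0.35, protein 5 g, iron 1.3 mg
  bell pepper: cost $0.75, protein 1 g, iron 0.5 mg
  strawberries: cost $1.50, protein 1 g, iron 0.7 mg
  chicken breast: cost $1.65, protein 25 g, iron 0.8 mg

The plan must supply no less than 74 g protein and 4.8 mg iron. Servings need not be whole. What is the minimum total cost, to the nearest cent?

For a min-cost LP with two ≥-constraints, a basic feasible solution has at most two positive variables.
whole-barley bread only: max(74/5, 4.8/1.3) = 14.8 servings → $5.18.
bell pepper only: max(74/1, 4.8/0.5) = 74 servings → $55.50.
strawberries only: max(74/1, 4.8/0.7) = 74 servings → $111.00.
chicken breast only: max(74/25, 4.8/0.8) = 6 servings → $9.90.
whole-barley bread + bell pepper: the both-tight solution has a negative serving — not a feasible corner.
whole-barley bread + strawberries with both targets exact would need a negative amount; discard.
whole-barley bread + chicken breast with both tight: 2.133 servings and 2.533 servings → $4.93.
bell pepper + strawberries: intersection lies outside the first quadrant.
bell pepper + chicken breast with both tight: 5.197 servings and 2.752 servings → $8.44.
strawberries + chicken breast with both tight: 3.641 servings and 2.814 servings → $10.10.
So the least-cost plan costs $4.93.

$4.93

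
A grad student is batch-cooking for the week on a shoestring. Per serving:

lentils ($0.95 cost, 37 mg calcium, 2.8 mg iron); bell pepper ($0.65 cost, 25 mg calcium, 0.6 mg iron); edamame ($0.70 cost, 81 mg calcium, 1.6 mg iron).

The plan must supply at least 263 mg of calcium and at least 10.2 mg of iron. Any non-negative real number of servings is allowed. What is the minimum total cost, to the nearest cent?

Check every corner: each single food scaled to meet both minima, and each pair solved so both constraints bind.
lentils only: max(263/37, 10.2/2.8) = 7.108 servings → $6.75.
bell pepper only: max(263/25, 10.2/0.6) = 17 servings → $11.05.
edamame only: max(263/81, 10.2/1.6) = 6.375 servings → $4.46.
lentils + bell pepper with both tight: 2.033 servings and 7.51 servings → $6.81.
lentils + edamame with both tight: 2.419 servings and 2.142 servings → $3.80.
bell pepper + edamame: intersection lies outside the first quadrant.
The minimum over all feasible corners is $3.80.

$3.80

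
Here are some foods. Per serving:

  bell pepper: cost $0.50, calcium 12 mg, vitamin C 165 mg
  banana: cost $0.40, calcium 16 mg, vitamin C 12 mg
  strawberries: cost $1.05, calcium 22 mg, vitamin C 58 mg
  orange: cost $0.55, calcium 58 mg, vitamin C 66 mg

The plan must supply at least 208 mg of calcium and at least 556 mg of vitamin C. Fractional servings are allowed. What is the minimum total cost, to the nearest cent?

bell pepper only: max(208/12, 556/165) = 17.33 servings → $8.67.
banana only: max(208/16, 556/12) = 46.33 servings → $18.53.
strawberries only: max(208/22, 556/58) = 9.586 servings → $10.07.
orange only: max(208/58, 556/66) = 8.424 servings → $4.63.
bell pepper + banana with both tight: 2.564 servings and 11.08 servings → $5.71.
bell pepper + strawberries with both tight: 0.05726 servings and 9.423 servings → $9.92.
bell pepper + orange with both tight: 2.11 servings and 3.15 servings → $2.79.
banana + strawberries with both targets exact would need a negative amount; discard.
banana + orange with both targets exact would need a negative amount; discard.
strawberries + orange: intersection lies outside the first quadrant.
Cheapest feasible corner: $2.79.

$2.79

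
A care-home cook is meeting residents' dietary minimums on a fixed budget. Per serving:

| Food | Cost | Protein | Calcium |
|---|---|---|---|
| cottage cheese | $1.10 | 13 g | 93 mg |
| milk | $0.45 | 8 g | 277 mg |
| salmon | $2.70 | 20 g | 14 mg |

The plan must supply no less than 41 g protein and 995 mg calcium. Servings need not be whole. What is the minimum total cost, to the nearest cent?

$2.31

For a min-cost LP with two ≥-constraints, a basic feasible solution has at most two positive variables.
cottage cheese only: max(41/13, 995/93) = 10.7 servings → $11.77.
milk only: max(41/8, 995/277) = 5.125 servings → $2.31.
salmon only: max(41/20, 995/14) = 71.07 servings → $191.89.
cottage cheese + milk with both tight: 1.189 servings and 3.193 servings → $2.74.
cottage cheese + salmon: intersection lies outside the first quadrant.
milk + salmon with both tight: 3.56 servings and 0.6258 servings → $3.29.
So the least-cost plan costs $2.31.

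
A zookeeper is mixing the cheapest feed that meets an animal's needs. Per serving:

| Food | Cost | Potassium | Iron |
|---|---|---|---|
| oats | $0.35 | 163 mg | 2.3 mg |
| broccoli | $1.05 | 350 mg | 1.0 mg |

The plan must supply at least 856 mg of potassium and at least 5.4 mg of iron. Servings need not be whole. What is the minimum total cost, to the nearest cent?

$1.84

This is a tiny linear program; its minimum lies at a vertex of the feasible set. List the vertices and price them.
oats only: max(856/163, 5.4/2.3) = 5.252 servings → $1.84.
broccoli only: max(856/350, 5.4/1.0) = 5.4 servings → $5.67.
oats + broccoli with both tight: 1.611 servings and 1.696 servings → $2.34.
So the least-cost plan costs $1.84.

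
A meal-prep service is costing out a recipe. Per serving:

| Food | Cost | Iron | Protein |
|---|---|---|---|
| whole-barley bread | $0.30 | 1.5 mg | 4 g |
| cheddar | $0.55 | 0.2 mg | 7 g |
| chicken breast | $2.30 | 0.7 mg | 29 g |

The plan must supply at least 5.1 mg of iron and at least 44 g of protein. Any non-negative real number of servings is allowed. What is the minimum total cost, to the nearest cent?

$3.30

An LP optimum is at a vertex; with two nutrient constraints at most two foods are used. Check each candidate.
whole-barley bread only: max(5.1/1.5, 44/4) = 11 servings → $3.30.
cheddar only: max(5.1/0.2, 44/7) = 25.5 servings → $14.03.
chicken breast only: max(5.1/0.7, 44/29) = 7.286 servings → $16.76.
whole-barley bread + cheddar with both tight: 2.773 servings and 4.701 servings → $3.42.
whole-barley bread + chicken breast with both tight: 2.877 servings and 1.12 servings → $3.44.
cheddar + chicken breast: the both-tight solution has a negative serving — not a feasible corner.
So the least-cost plan costs $3.30.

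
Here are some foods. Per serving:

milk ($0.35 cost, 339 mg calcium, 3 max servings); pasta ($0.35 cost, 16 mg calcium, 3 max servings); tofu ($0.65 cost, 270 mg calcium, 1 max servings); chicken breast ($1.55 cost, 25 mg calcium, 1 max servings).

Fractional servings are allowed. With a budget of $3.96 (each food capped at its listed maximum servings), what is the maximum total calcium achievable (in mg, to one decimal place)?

Calcium per dollar: milk 968.6, tofu 415.4, pasta 45.71, chicken breast 16.13.
Take 3 servings of milk: spends $1.05, +1017.0 mg calcium (running total 1017.0 mg).
Take 1 serving of tofu: spends $0.65, +270.0 mg calcium (running total 1287.0 mg).
Take 3 servings of pasta: spends $1.05, +48.0 mg calcium (running total 1335.0 mg).
Take 0.7806 servings of chicken breast: spends $1.21, +19.5 mg calcium (running total 1354.5 mg).
Greedy by best ratio exhausts the cost allowance optimally: 1354.5 mg.

1354.5 mg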